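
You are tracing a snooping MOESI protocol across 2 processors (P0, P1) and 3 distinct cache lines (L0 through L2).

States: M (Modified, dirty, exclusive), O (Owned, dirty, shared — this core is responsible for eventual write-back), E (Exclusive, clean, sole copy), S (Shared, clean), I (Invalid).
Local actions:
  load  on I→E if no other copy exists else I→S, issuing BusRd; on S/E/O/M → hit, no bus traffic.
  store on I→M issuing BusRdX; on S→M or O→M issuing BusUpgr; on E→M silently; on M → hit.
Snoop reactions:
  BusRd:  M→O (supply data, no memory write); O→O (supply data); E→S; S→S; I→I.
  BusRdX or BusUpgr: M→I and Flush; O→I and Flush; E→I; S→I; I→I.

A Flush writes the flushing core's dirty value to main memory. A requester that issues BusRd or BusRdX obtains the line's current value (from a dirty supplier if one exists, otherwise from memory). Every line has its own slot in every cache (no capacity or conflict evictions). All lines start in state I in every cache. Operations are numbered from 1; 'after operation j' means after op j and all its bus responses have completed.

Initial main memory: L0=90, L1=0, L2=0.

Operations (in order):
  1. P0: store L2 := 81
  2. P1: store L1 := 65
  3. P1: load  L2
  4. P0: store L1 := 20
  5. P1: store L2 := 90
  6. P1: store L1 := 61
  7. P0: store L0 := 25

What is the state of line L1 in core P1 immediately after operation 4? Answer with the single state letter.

state = I

  op1 P0: store L2 := 81 → M/I on L2; bus BusRdX; mem=0
  op2 P1: store L1 := 65 → I/M on L1; bus BusRdX; mem=0
  op3 P1: load  L2 → O/S on L2; bus BusRd; mem=0
  op4 P0: store L1 := 20 → M/I on L1; bus BusRdX Flush; mem=65
  op5 P1: store L2 := 90 → I/M on L2; bus BusUpgr Flush; mem=81
  op6 P1: store L1 := 61 → I/M on L1; bus BusRdX Flush; mem=20
  op7 P0: store L0 := 25 → M/I on L0; bus BusRdX; mem=90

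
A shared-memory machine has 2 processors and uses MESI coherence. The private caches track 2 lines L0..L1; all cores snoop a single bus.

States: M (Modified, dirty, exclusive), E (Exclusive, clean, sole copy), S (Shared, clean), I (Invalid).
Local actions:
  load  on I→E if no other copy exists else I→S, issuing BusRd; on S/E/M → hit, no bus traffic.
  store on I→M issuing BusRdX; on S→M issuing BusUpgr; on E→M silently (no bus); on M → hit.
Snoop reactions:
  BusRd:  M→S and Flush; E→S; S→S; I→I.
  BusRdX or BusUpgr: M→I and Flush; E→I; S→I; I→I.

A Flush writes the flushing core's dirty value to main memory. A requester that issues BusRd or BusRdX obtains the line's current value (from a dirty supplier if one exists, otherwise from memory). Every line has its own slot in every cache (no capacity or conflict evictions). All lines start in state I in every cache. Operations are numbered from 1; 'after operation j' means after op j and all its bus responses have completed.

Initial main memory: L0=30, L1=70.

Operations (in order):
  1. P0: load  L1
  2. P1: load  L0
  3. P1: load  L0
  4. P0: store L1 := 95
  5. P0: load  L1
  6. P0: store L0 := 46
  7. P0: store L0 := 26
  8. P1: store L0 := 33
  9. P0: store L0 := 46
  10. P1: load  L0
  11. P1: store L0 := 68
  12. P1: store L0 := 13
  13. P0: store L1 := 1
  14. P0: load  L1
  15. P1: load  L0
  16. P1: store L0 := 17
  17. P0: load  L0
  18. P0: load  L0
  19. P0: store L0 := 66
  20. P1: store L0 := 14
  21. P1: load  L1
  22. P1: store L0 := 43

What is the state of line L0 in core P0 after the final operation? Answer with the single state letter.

state = I

step 1: P0: load  L1  ⟶  EI  (L1)  txn=BusRd  M[L1]=70
step 2: P1: load  L0  ⟶  IE  (L0)  txn=BusRd  M[L0]=30
step 3: P1: load  L0  ⟶  IE  (L0)  txn=∅  M[L0]=30
step 4: P0: store L1 := 95  ⟶  MI  (L1)  txn=∅  M[L1]=70
step 5: P0: load  L1  ⟶  MI  (L1)  txn=∅  M[L1]=70
step 6: P0: store L0 := 46  ⟶  MI  (L0)  txn=BusRdX  M[L0]=30
step 7: P0: store L0 := 26  ⟶  MI  (L0)  txn=∅  M[L0]=30
step 8: P1: store L0 := 33  ⟶  IM  (L0)  txn=BusRdX+Flush  M[L0]=26
step 9: P0: store L0 := 46  ⟶  MI  (L0)  txn=BusRdX+Flush  M[L0]=33
step 10: P1: load  L0  ⟶  SS  (L0)  txn=BusRd+Flush  M[L0]=46
step 11: P1: store L0 := 68  ⟶  IM  (L0)  txn=BusUpgr  M[L0]=46
step 12: P1: store L0 := 13  ⟶  IM  (L0)  txn=∅  M[L0]=46
step 13: P0: store L1 := 1  ⟶  MI  (L1)  txn=∅  M[L1]=70
step 14: P0: load  L1  ⟶  MI  (L1)  txn=∅  M[L1]=70
step 15: P1: load  L0  ⟶  IM  (L0)  txn=∅  M[L0]=46
step 16: P1: store L0 := 17  ⟶  IM  (L0)  txn=∅  M[L0]=46
step 17: P0: load  L0  ⟶  SS  (L0)  txn=BusRd+Flush  M[L0]=17
step 18: P0: load  L0  ⟶  SS  (L0)  txn=∅  M[L0]=17
step 19: P0: store L0 := 66  ⟶  MI  (L0)  txn=BusUpgr  M[L0]=17
step 20: P1: store L0 := 14  ⟶  IM  (L0)  txn=BusRdX+Flush  M[L0]=66
step 21: P1: load  L1  ⟶  SS  (L1)  txn=BusRd+Flush  M[L1]=1
step 22: P1: store L0 := 43  ⟶  IM  (L0)  txn=∅  M[L0]=66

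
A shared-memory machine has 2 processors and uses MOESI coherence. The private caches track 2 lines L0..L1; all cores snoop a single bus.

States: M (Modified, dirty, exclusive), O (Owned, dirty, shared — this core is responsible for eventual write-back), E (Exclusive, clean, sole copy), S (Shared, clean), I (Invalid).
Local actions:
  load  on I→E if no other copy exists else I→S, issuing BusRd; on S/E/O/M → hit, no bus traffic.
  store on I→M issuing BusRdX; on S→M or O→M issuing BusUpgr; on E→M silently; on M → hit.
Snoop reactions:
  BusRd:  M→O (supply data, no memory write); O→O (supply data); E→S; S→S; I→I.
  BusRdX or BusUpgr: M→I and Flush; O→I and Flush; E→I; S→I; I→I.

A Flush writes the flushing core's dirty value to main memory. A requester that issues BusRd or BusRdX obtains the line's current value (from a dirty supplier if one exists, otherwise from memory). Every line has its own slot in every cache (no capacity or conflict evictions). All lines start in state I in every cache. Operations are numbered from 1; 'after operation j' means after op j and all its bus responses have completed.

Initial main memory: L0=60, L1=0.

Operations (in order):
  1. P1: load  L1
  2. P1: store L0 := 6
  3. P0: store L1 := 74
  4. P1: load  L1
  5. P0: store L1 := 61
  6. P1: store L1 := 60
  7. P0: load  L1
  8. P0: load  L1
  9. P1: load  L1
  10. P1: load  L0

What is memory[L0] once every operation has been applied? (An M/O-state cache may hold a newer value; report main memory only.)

[1] P1: load  L1 | P0:I, P1:E(0) | bus: BusRd
[2] P1: store L0 := 6 | P0:I, P1:M(6) | bus: BusRdX
[3] P0: store L1 := 74 | P0:M(74), P1:I | bus: BusRdX
[4] P1: load  L1 | P0:O(74), P1:S(74) | bus: BusRd
[5] P0: store L1 := 61 | P0:M(61), P1:I | bus: BusUpgr
[6] P1: store L1 := 60 | P0:I, P1:M(60) | bus: BusRdX,Flush
[7] P0: load  L1 | P0:S(60), P1:O(60) | bus: BusRd
[8] P0: load  L1 | P0:S(60), P1:O(60) | bus: none
[9] P1: load  L1 | P0:S(60), P1:O(60) | bus: none
[10] P1: load  L0 | P0:I, P1:M(6) | bus: none

memory[L0] = 60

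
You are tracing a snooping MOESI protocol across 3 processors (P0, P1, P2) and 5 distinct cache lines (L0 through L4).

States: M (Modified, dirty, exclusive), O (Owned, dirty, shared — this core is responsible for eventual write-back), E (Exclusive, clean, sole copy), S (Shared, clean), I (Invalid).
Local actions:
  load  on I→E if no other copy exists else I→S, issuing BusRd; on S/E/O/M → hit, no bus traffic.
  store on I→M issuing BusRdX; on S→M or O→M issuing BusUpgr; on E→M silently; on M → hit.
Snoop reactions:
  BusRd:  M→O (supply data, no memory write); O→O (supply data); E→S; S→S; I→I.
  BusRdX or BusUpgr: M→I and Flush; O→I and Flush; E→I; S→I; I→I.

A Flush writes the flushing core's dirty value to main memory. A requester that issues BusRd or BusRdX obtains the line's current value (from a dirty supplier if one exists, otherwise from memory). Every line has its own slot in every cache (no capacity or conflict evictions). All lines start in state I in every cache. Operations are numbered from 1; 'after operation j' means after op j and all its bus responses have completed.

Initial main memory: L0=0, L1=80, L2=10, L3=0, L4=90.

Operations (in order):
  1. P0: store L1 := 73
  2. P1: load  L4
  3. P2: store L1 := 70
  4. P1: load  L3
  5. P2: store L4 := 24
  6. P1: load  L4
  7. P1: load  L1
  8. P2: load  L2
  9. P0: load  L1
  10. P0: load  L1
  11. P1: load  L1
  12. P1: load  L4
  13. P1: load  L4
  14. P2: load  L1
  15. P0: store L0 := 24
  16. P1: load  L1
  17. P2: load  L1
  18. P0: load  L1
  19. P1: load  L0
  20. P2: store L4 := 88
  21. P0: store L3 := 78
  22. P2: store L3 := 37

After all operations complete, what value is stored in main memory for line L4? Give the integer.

memory[L4] = 90

step 1: P0: store L1 := 73  ⟶  MII  (L1)  txn=BusRdX  M[L1]=80
step 2: P1: load  L4  ⟶  IEI  (L4)  txn=BusRd  M[L4]=90
step 3: P2: store L1 := 70  ⟶  IIM  (L1)  txn=BusRdX+Flush  M[L1]=73
step 4: P1: load  L3  ⟶  IEI  (L3)  txn=BusRd  M[L3]=0
step 5: P2: store L4 := 24  ⟶  IIM  (L4)  txn=BusRdX  M[L4]=90
step 6: P1: load  L4  ⟶  ISO  (L4)  txn=BusRd  M[L4]=90
step 7: P1: load  L1  ⟶  ISO  (L1)  txn=BusRd  M[L1]=73
step 8: P2: load  L2  ⟶  IIE  (L2)  txn=BusRd  M[L2]=10
step 9: P0: load  L1  ⟶  SSO  (L1)  txn=BusRd  M[L1]=73
step 10: P0: load  L1  ⟶  SSO  (L1)  txn=∅  M[L1]=73
step 11: P1: load  L1  ⟶  SSO  (L1)  txn=∅  M[L1]=73
step 12: P1: load  L4  ⟶  ISO  (L4)  txn=∅  M[L4]=90
step 13: P1: load  L4  ⟶  ISO  (L4)  txn=∅  M[L4]=90
step 14: P2: load  L1  ⟶  SSO  (L1)  txn=∅  M[L1]=73
step 15: P0: store L0 := 24  ⟶  MII  (L0)  txn=BusRdX  M[L0]=0
step 16: P1: load  L1  ⟶  SSO  (L1)  txn=∅  M[L1]=73
step 17: P2: load  L1  ⟶  SSO  (L1)  txn=∅  M[L1]=73
step 18: P0: load  L1  ⟶  SSO  (L1)  txn=∅  M[L1]=73
step 19: P1: load  L0  ⟶  OSI  (L0)  txn=BusRd  M[L0]=0
step 20: P2: store L4 := 88  ⟶  IIM  (L4)  txn=BusUpgr  M[L4]=90
step 21: P0: store L3 := 78  ⟶  MII  (L3)  txn=BusRdX  M[L3]=0
step 22: P2: store L3 := 37  ⟶  IIM  (L3)  txn=BusRdX+Flush  M[L3]=78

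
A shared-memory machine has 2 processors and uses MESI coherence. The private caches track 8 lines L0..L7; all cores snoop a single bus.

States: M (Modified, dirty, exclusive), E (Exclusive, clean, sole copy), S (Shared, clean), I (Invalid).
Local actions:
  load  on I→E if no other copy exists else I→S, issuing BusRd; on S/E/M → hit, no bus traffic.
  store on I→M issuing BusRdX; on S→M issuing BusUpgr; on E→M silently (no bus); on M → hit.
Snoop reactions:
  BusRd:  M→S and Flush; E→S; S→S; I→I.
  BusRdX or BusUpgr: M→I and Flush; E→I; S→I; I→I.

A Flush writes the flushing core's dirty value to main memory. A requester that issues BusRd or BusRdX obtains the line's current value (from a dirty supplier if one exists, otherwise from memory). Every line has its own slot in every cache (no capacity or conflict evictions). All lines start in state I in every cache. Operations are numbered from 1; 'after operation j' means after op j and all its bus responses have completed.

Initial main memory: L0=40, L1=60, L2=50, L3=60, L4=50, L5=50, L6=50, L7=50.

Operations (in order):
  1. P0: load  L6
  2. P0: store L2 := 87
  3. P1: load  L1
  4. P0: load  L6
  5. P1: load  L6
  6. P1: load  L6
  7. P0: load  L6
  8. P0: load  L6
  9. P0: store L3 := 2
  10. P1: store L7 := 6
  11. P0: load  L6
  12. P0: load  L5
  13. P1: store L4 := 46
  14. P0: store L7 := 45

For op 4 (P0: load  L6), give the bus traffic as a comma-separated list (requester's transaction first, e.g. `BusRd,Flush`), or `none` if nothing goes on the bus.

step 1: P0: load  L6  ⟶  EI  (L6)  txn=BusRd  M[L6]=50
step 2: P0: store L2 := 87  ⟶  MI  (L2)  txn=BusRdX  M[L2]=50
step 3: P1: load  L1  ⟶  IE  (L1)  txn=BusRd  M[L1]=60
step 4: P0: load  L6  ⟶  EI  (L6)  txn=∅  M[L6]=50
step 5: P1: load  L6  ⟶  SS  (L6)  txn=BusRd  M[L6]=50
step 6: P1: load  L6  ⟶  SS  (L6)  txn=∅  M[L6]=50
step 7: P0: load  L6  ⟶  SS  (L6)  txn=∅  M[L6]=50
step 8: P0: load  L6  ⟶  SS  (L6)  txn=∅  M[L6]=50
step 9: P0: store L3 := 2  ⟶  MI  (L3)  txn=BusRdX  M[L3]=60
step 10: P1: store L7 := 6  ⟶  IM  (L7)  txn=BusRdX  M[L7]=50
step 11: P0: load  L6  ⟶  SS  (L6)  txn=∅  M[L6]=50
step 12: P0: load  L5  ⟶  EI  (L5)  txn=BusRd  M[L5]=50
step 13: P1: store L4 := 46  ⟶  IM  (L4)  txn=BusRdX  M[L4]=50
step 14: P0: store L7 := 45  ⟶  MI  (L7)  txn=BusRdX+Flush  M[L7]=6

bus = none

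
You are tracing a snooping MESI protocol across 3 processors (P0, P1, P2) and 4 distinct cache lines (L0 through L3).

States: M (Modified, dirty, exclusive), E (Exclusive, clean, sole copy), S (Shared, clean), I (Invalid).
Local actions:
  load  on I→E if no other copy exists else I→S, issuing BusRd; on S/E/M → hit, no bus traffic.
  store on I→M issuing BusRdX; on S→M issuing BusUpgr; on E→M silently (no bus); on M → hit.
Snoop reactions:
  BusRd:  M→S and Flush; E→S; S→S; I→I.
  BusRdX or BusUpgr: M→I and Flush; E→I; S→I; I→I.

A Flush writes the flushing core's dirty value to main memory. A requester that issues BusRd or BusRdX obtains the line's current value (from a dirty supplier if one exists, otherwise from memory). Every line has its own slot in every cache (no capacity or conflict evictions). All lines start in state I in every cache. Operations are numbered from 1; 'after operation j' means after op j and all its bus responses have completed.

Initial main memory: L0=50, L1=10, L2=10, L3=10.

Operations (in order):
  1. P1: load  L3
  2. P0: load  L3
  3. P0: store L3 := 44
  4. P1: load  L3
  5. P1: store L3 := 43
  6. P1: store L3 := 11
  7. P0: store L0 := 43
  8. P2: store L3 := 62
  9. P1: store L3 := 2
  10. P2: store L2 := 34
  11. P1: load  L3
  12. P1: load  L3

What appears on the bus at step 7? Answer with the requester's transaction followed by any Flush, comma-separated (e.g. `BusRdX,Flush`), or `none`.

1. P1: load  L3  bus=[BusRd]  L3: P0=I P1=E P2=I  mem[L3]=10
2. P0: load  L3  bus=[BusRd]  L3: P0=S P1=S P2=I  mem[L3]=10
3. P0: store L3 := 44  bus=[BusUpgr]  L3: P0=M P1=I P2=I  mem[L3]=10
4. P1: load  L3  bus=[BusRd,Flush]  L3: P0=S P1=S P2=I  mem[L3]=44
5. P1: store L3 := 43  bus=[BusUpgr]  L3: P0=I P1=M P2=I  mem[L3]=44
6. P1: store L3 := 11  bus=[-]  L3: P0=I P1=M P2=I  mem[L3]=44
7. P0: store L0 := 43  bus=[BusRdX]  L0: P0=M P1=I P2=I  mem[L0]=50
8. P2: store L3 := 62  bus=[BusRdX,Flush]  L3: P0=I P1=I P2=M  mem[L3]=11
9. P1: store L3 := 2  bus=[BusRdX,Flush]  L3: P0=I P1=M P2=I  mem[L3]=62
10. P2: store L2 := 34  bus=[BusRdX]  L2: P0=I P1=I P2=M  mem[L2]=10
11. P1: load  L3  bus=[-]  L3: P0=I P1=M P2=I  mem[L3]=62
12. P1: load  L3  bus=[-]  L3: P0=I P1=M P2=I  mem[L3]=62

bus = BusRdX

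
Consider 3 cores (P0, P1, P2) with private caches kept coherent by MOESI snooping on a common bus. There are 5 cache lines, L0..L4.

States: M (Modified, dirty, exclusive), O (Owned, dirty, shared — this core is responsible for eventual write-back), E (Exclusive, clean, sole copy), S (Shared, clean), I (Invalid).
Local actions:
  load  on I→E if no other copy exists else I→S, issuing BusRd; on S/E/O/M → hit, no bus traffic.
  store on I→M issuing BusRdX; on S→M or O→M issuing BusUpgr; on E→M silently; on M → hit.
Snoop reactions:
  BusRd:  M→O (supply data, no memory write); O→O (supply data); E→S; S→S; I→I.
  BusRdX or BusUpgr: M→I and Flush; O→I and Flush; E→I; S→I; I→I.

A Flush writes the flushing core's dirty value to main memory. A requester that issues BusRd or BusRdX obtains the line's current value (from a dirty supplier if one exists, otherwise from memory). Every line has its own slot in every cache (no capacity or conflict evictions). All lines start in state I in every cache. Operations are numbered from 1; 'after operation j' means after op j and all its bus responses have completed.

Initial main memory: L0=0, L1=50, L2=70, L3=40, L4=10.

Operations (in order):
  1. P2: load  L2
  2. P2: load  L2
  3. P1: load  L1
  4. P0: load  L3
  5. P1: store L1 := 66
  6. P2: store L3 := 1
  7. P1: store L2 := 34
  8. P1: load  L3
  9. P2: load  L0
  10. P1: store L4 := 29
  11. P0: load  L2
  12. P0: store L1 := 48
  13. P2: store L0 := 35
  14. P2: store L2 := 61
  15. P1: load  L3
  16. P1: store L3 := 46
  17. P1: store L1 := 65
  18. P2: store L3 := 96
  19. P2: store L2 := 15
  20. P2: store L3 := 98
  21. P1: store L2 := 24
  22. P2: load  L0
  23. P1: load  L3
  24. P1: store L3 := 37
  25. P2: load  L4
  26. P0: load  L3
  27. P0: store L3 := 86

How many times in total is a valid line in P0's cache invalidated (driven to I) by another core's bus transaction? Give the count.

[1] P2: load  L2 | P0:I, P1:I, P2:E(70) | bus: BusRd
[2] P2: load  L2 | P0:I, P1:I, P2:E(70) | bus: none
[3] P1: load  L1 | P0:I, P1:E(50), P2:I | bus: BusRd
[4] P0: load  L3 | P0:E(40), P1:I, P2:I | bus: BusRd
[5] P1: store L1 := 66 | P0:I, P1:M(66), P2:I | bus: none
[6] P2: store L3 := 1 | P0:I, P1:I, P2:M(1) | bus: BusRdX
[7] P1: store L2 := 34 | P0:I, P1:M(34), P2:I | bus: BusRdX
[8] P1: load  L3 | P0:I, P1:S(1), P2:O(1) | bus: BusRd
[9] P2: load  L0 | P0:I, P1:I, P2:E(0) | bus: BusRd
[10] P1: store L4 := 29 | P0:I, P1:M(29), P2:I | bus: BusRdX
[11] P0: load  L2 | P0:S(34), P1:O(34), P2:I | bus: BusRd
[12] P0: store L1 := 48 | P0:M(48), P1:I, P2:I | bus: BusRdX,Flush
[13] P2: store L0 := 35 | P0:I, P1:I, P2:M(35) | bus: none
[14] P2: store L2 := 61 | P0:I, P1:I, P2:M(61) | bus: BusRdX,Flush
[15] P1: load  L3 | P0:I, P1:S(1), P2:O(1) | bus: none
[16] P1: store L3 := 46 | P0:I, P1:M(46), P2:I | bus: BusUpgr,Flush
[17] P1: store L1 := 65 | P0:I, P1:M(65), P2:I | bus: BusRdX,Flush
[18] P2: store L3 := 96 | P0:I, P1:I, P2:M(96) | bus: BusRdX,Flush
[19] P2: store L2 := 15 | P0:I, P1:I, P2:M(15) | bus: none
[20] P2: store L3 := 98 | P0:I, P1:I, P2:M(98) | bus: none
[21] P1: store L2 := 24 | P0:I, P1:M(24), P2:I | bus: BusRdX,Flush
[22] P2: load  L0 | P0:I, P1:I, P2:M(35) | bus: none
[23] P1: load  L3 | P0:I, P1:S(98), P2:O(98) | bus: BusRd
[24] P1: store L3 := 37 | P0:I, P1:M(37), P2:I | bus: BusUpgr,Flush
[25] P2: load  L4 | P0:I, P1:O(29), P2:S(29) | bus: BusRd
[26] P0: load  L3 | P0:S(37), P1:O(37), P2:I | bus: BusRd
[27] P0: store L3 := 86 | P0:M(86), P1:I, P2:I | bus: BusUpgr,Flush

invalidations = 3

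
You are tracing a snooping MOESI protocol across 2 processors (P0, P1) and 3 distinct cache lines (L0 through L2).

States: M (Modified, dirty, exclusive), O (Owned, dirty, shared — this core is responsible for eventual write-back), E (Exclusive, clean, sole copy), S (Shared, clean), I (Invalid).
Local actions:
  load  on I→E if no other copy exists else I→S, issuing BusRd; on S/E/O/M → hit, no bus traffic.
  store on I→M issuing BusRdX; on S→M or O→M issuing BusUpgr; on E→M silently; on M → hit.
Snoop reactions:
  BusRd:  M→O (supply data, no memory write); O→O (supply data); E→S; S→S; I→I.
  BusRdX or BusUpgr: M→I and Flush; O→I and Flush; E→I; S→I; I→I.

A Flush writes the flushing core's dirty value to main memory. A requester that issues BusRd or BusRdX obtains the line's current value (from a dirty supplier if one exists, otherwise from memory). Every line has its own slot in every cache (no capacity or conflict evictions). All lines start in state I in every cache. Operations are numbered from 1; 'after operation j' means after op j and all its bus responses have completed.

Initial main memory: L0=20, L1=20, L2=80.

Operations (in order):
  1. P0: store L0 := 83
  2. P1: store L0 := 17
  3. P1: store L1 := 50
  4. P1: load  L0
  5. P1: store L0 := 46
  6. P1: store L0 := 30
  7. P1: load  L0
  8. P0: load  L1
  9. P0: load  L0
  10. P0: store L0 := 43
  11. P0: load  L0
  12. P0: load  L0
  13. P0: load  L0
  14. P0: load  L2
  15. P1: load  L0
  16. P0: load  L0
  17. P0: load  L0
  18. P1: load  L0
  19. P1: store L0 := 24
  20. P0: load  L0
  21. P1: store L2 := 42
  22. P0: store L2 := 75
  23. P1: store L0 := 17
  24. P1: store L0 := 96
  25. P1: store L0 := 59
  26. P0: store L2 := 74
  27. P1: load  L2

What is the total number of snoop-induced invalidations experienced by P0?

invalidations = 4

step 1: P0: store L0 := 83  ⟶  MI  (L0)  txn=BusRdX  M[L0]=20
step 2: P1: store L0 := 17  ⟶  IM  (L0)  txn=BusRdX+Flush  M[L0]=83
step 3: P1: store L1 := 50  ⟶  IM  (L1)  txn=BusRdX  M[L1]=20
step 4: P1: load  L0  ⟶  IM  (L0)  txn=∅  M[L0]=83
step 5: P1: store L0 := 46  ⟶  IM  (L0)  txn=∅  M[L0]=83
step 6: P1: store L0 := 30  ⟶  IM  (L0)  txn=∅  M[L0]=83
step 7: P1: load  L0  ⟶  IM  (L0)  txn=∅  M[L0]=83
step 8: P0: load  L1  ⟶  SO  (L1)  txn=BusRd  M[L1]=20
step 9: P0: load  L0  ⟶  SO  (L0)  txn=BusRd  M[L0]=83
step 10: P0: store L0 := 43  ⟶  MI  (L0)  txn=BusUpgr+Flush  M[L0]=30
step 11: P0: load  L0  ⟶  MI  (L0)  txn=∅  M[L0]=30
step 12: P0: load  L0  ⟶  MI  (L0)  txn=∅  M[L0]=30
step 13: P0: load  L0  ⟶  MI  (L0)  txn=∅  M[L0]=30
step 14: P0: load  L2  ⟶  EI  (L2)  txn=BusRd  M[L2]=80
step 15: P1: load  L0  ⟶  OS  (L0)  txn=BusRd  M[L0]=30
step 16: P0: load  L0  ⟶  OS  (L0)  txn=∅  M[L0]=30
step 17: P0: load  L0  ⟶  OS  (L0)  txn=∅  M[L0]=30
step 18: P1: load  L0  ⟶  OS  (L0)  txn=∅  M[L0]=30
step 19: P1: store L0 := 24  ⟶  IM  (L0)  txn=BusUpgr+Flush  M[L0]=43
step 20: P0: load  L0  ⟶  SO  (L0)  txn=BusRd  M[L0]=43
step 21: P1: store L2 := 42  ⟶  IM  (L2)  txn=BusRdX  M[L2]=80
step 22: P0: store L2 := 75  ⟶  MI  (L2)  txn=BusRdX+Flush  M[L2]=42
step 23: P1: store L0 := 17  ⟶  IM  (L0)  txn=BusUpgr  M[L0]=43
step 24: P1: store L0 := 96  ⟶  IM  (L0)  txn=∅  M[L0]=43
step 25: P1: store L0 := 59  ⟶  IM  (L0)  txn=∅  M[L0]=43
step 26: P0: store L2 := 74  ⟶  MI  (L2)  txn=∅  M[L2]=42
step 27: P1: load  L2  ⟶  OS  (L2)  txn=BusRd  M[L2]=42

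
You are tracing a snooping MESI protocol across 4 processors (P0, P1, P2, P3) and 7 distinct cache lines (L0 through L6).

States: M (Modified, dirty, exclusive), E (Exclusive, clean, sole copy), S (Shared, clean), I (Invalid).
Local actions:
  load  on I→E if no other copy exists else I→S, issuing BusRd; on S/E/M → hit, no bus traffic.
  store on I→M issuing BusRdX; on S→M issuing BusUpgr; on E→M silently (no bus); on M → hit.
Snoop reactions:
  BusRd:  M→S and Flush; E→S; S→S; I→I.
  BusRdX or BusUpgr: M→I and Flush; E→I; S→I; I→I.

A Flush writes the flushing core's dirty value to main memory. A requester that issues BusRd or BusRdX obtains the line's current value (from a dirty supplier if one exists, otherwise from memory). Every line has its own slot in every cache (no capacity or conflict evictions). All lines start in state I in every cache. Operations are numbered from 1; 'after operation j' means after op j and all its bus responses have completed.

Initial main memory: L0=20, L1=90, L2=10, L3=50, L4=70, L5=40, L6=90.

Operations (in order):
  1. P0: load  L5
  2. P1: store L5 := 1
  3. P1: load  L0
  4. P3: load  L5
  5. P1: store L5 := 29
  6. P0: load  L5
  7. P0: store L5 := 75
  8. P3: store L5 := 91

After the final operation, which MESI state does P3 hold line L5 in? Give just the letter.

state = M

step 1: P0: load  L5  ⟶  EIII  (L5)  txn=BusRd  M[L5]=40
step 2: P1: store L5 := 1  ⟶  IMII  (L5)  txn=BusRdX  M[L5]=40
step 3: P1: load  L0  ⟶  IEII  (L0)  txn=BusRd  M[L0]=20
step 4: P3: load  L5  ⟶  ISIS  (L5)  txn=BusRd+Flush  M[L5]=1
step 5: P1: store L5 := 29  ⟶  IMII  (L5)  txn=BusUpgr  M[L5]=1
step 6: P0: load  L5  ⟶  SSII  (L5)  txn=BusRd+Flush  M[L5]=29
step 7: P0: store L5 := 75  ⟶  MIII  (L5)  txn=BusUpgr  M[L5]=29
step 8: P3: store L5 := 91  ⟶  IIIM  (L5)  txn=BusRdX+Flush  M[L5]=75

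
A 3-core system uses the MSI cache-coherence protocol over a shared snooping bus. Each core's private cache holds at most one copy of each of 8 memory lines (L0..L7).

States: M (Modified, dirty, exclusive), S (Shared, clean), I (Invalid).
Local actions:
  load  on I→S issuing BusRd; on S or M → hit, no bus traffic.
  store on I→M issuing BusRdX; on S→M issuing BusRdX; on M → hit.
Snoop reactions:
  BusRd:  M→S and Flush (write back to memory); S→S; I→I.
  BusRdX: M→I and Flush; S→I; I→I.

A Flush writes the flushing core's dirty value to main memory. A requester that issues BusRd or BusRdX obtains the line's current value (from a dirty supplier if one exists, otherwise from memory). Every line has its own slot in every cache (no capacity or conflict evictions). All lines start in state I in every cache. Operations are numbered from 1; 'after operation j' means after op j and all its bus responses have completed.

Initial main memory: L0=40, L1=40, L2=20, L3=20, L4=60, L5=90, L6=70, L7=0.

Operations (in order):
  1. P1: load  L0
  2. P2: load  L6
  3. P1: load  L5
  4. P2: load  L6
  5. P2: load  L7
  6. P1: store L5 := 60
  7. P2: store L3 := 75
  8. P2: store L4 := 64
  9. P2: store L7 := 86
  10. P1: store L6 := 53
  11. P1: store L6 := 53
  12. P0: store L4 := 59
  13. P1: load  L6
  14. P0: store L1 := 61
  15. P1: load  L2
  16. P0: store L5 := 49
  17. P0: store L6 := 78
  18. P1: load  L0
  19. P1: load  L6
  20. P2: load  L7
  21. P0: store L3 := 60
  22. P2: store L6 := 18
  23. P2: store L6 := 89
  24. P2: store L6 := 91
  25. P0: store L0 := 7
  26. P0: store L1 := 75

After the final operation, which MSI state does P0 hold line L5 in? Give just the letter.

1. P1: load  L0  bus=[BusRd]  L0: P0=I P1=S P2=I  mem[L0]=40
2. P2: load  L6  bus=[BusRd]  L6: P0=I P1=I P2=S  mem[L6]=70
3. P1: load  L5  bus=[BusRd]  L5: P0=I P1=S P2=I  mem[L5]=90
4. P2: load  L6  bus=[-]  L6: P0=I P1=I P2=S  mem[L6]=70
5. P2: load  L7  bus=[BusRd]  L7: P0=I P1=I P2=S  mem[L7]=0
6. P1: store L5 := 60  bus=[BusRdX]  L5: P0=I P1=M P2=I  mem[L5]=90
7. P2: store L3 := 75  bus=[BusRdX]  L3: P0=I P1=I P2=M  mem[L3]=20
8. P2: store L4 := 64  bus=[BusRdX]  L4: P0=I P1=I P2=M  mem[L4]=60
9. P2: store L7 := 86  bus=[BusRdX]  L7: P0=I P1=I P2=M  mem[L7]=0
10. P1: store L6 := 53  bus=[BusRdX]  L6: P0=I P1=M P2=I  mem[L6]=70
11. P1: store L6 := 53  bus=[-]  L6: P0=I P1=M P2=I  mem[L6]=70
12. P0: store L4 := 59  bus=[BusRdX,Flush]  L4: P0=M P1=I P2=I  mem[L4]=64
13. P1: load  L6  bus=[-]  L6: P0=I P1=M P2=I  mem[L6]=70
14. P0: store L1 := 61  bus=[BusRdX]  L1: P0=M P1=I P2=I  mem[L1]=40
15. P1: load  L2  bus=[BusRd]  L2: P0=I P1=S P2=I  mem[L2]=20
16. P0: store L5 := 49  bus=[BusRdX,Flush]  L5: P0=M P1=I P2=I  mem[L5]=60
17. P0: store L6 := 78  bus=[BusRdX,Flush]  L6: P0=M P1=I P2=I  mem[L6]=53
18. P1: load  L0  bus=[-]  L0: P0=I P1=S P2=I  mem[L0]=40
19. P1: load  L6  bus=[BusRd,Flush]  L6: P0=S P1=S P2=I  mem[L6]=78
20. P2: load  L7  bus=[-]  L7: P0=I P1=I P2=M  mem[L7]=0
21. P0: store L3 := 60  bus=[BusRdX,Flush]  L3: P0=M P1=I P2=I  mem[L3]=75
22. P2: store L6 := 18  bus=[BusRdX]  L6: P0=I P1=I P2=M  mem[L6]=78
23. P2: store L6 := 89  bus=[-]  L6: P0=I P1=I P2=M  mem[L6]=78
24. P2: store L6 := 91  bus=[-]  L6: P0=I P1=I P2=M  mem[L6]=78
25. P0: store L0 := 7  bus=[BusRdX]  L0: P0=M P1=I P2=I  mem[L0]=40
26. P0: store L1 := 75  bus=[-]  L1: P0=M P1=I P2=I  mem[L1]=40

state = M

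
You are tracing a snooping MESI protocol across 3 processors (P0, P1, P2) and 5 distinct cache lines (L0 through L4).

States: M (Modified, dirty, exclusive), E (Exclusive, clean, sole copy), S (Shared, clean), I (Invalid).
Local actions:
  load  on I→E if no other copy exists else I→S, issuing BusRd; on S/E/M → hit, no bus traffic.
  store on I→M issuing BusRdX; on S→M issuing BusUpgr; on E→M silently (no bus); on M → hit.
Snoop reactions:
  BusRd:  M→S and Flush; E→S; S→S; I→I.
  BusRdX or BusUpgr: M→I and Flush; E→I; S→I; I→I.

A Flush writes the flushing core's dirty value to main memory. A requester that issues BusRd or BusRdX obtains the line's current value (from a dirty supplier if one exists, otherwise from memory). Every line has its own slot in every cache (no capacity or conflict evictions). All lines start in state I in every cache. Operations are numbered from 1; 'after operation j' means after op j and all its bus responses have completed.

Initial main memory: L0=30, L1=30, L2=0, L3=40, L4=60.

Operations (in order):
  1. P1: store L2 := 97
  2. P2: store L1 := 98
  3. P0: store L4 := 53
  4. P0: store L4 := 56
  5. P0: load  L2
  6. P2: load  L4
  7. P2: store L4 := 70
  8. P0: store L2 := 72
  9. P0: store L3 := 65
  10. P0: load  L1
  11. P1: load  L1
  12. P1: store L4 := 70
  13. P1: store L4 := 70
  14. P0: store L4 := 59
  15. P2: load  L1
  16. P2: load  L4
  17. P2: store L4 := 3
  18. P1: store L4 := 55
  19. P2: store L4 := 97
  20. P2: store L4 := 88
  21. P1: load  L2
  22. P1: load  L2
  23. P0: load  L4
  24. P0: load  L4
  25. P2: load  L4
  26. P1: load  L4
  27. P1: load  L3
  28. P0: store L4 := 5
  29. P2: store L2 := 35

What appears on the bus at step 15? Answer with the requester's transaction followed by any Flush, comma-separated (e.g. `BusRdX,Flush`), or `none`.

  op1 P1: store L2 := 97 → I/M/I on L2; bus BusRdX; mem=0
  op2 P2: store L1 := 98 → I/I/M on L1; bus BusRdX; mem=30
  op3 P0: store L4 := 53 → M/I/I on L4; bus BusRdX; mem=60
  op4 P0: store L4 := 56 → M/I/I on L4; bus (none); mem=60
  op5 P0: load  L2 → S/S/I on L2; bus BusRd Flush; mem=97
  op6 P2: load  L4 → S/I/S on L4; bus BusRd Flush; mem=56
  op7 P2: store L4 := 70 → I/I/M on L4; bus BusUpgr; mem=56
  op8 P0: store L2 := 72 → M/I/I on L2; bus BusUpgr; mem=97
  op9 P0: store L3 := 65 → M/I/I on L3; bus BusRdX; mem=40
  op10 P0: load  L1 → S/I/S on L1; bus BusRd Flush; mem=98
  op11 P1: load  L1 → S/S/S on L1; bus BusRd; mem=98
  op12 P1: store L4 := 70 → I/M/I on L4; bus BusRdX Flush; mem=70
  op13 P1: store L4 := 70 → I/M/I on L4; bus (none); mem=70
  op14 P0: store L4 := 59 → M/I/I on L4; bus BusRdX Flush; mem=70
  op15 P2: load  L1 → S/S/S on L1; bus (none); mem=98
  op16 P2: load  L4 → S/I/S on L4; bus BusRd Flush; mem=59
  op17 P2: store L4 := 3 → I/I/M on L4; bus BusUpgr; mem=59
  op18 P1: store L4 := 55 → I/M/I on L4; bus BusRdX Flush; mem=3
  op19 P2: store L4 := 97 → I/I/M on L4; bus BusRdX Flush; mem=55
  op20 P2: store L4 := 88 → I/I/M on L4; bus (none); mem=55
  op21 P1: load  L2 → S/S/I on L2; bus BusRd Flush; mem=72
  op22 P1: load  L2 → S/S/I on L2; bus (none); mem=72
  op23 P0: load  L4 → S/I/S on L4; bus BusRd Flush; mem=88
  op24 P0: load  L4 → S/I/S on L4; bus (none); mem=88
  op25 P2: load  L4 → S/I/S on L4; bus (none); mem=88
  op26 P1: load  L4 → S/S/S on L4; bus BusRd; mem=88
  op27 P1: load  L3 → S/S/I on L3; bus BusRd Flush; mem=65
  op28 P0: store L4 := 5 → M/I/I on L4; bus BusUpgr; mem=88
  op29 P2: store L2 := 35 → I/I/M on L2; bus BusRdX; mem=72

bus = none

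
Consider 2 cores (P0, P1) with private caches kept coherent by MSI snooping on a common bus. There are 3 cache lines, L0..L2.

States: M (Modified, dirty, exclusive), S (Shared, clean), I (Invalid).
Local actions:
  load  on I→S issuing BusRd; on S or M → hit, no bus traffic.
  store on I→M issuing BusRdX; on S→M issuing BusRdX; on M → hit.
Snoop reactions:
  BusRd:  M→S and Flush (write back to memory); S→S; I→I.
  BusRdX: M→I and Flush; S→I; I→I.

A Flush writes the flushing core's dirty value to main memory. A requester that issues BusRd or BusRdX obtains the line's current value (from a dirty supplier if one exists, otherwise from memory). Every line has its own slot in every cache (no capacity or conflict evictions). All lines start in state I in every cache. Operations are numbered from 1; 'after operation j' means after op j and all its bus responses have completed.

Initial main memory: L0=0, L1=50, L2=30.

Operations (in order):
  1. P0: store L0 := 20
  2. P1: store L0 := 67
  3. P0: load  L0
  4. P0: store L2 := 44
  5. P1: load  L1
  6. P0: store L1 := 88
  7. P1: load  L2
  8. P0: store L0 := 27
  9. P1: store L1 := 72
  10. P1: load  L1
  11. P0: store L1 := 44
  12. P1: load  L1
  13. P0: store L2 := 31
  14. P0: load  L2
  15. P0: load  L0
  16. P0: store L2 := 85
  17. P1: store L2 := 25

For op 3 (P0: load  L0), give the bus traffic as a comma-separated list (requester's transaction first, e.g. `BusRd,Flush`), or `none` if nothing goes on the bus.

bus = BusRd,Flush

1. P0: store L0 := 20  bus=[BusRdX]  L0: P0=M P1=I  mem[L0]=0
2. P1: store L0 := 67  bus=[BusRdX,Flush]  L0: P0=I P1=M  mem[L0]=20
3. P0: load  L0  bus=[BusRd,Flush]  L0: P0=S P1=S  mem[L0]=67
4. P0: store L2 := 44  bus=[BusRdX]  L2: P0=M P1=I  mem[L2]=30
5. P1: load  L1  bus=[BusRd]  L1: P0=I P1=S  mem[L1]=50
6. P0: store L1 := 88  bus=[BusRdX]  L1: P0=M P1=I  mem[L1]=50
7. P1: load  L2  bus=[BusRd,Flush]  L2: P0=S P1=S  mem[L2]=44
8. P0: store L0 := 27  bus=[BusRdX]  L0: P0=M P1=I  mem[L0]=67
9. P1: store L1 := 72  bus=[BusRdX,Flush]  L1: P0=I P1=M  mem[L1]=88
10. P1: load  L1  bus=[-]  L1: P0=I P1=M  mem[L1]=88
11. P0: store L1 := 44  bus=[BusRdX,Flush]  L1: P0=M P1=I  mem[L1]=72
12. P1: load  L1  bus=[BusRd,Flush]  L1: P0=S P1=S  mem[L1]=44
13. P0: store L2 := 31  bus=[BusRdX]  L2: P0=M P1=I  mem[L2]=44
14. P0: load  L2  bus=[-]  L2: P0=M P1=I  mem[L2]=44
15. P0: load  L0  bus=[-]  L0: P0=M P1=I  mem[L0]=67
16. P0: store L2 := 85  bus=[-]  L2: P0=M P1=I  mem[L2]=44
17. P1: store L2 := 25  bus=[BusRdX,Flush]  L2: P0=I P1=M  mem[L2]=85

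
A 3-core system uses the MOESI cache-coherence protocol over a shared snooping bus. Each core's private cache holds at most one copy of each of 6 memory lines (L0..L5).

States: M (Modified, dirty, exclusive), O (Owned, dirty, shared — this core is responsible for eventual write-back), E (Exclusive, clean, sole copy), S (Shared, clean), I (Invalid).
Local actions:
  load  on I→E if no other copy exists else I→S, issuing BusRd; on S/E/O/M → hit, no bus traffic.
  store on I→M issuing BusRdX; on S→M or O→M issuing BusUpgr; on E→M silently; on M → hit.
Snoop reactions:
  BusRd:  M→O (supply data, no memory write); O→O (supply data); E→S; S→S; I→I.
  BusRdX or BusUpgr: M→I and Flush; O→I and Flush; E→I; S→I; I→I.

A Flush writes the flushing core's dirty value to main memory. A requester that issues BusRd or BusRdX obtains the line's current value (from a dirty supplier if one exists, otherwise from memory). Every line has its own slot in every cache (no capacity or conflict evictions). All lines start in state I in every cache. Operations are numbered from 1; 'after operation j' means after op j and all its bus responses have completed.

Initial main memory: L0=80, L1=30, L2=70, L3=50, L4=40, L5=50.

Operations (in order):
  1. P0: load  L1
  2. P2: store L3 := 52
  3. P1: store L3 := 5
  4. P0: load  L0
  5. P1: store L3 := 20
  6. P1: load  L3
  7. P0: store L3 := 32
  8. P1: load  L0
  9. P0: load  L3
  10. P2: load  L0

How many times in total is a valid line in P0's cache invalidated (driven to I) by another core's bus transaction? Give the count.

invalidations = 0

  op1 P0: load  L1 → E/I/I on L1; bus BusRd; mem=30
  op2 P2: store L3 := 52 → I/I/M on L3; bus BusRdX; mem=50
  op3 P1: store L3 := 5 → I/M/I on L3; bus BusRdX Flush; mem=52
  op4 P0: load  L0 → E/I/I on L0; bus BusRd; mem=80
  op5 P1: store L3 := 20 → I/M/I on L3; bus (none); mem=52
  op6 P1: load  L3 → I/M/I on L3; bus (none); mem=52
  op7 P0: store L3 := 32 → M/I/I on L3; bus BusRdX Flush; mem=20
  op8 P1: load  L0 → S/S/I on L0; bus BusRd; mem=80
  op9 P0: load  L3 → M/I/I on L3; bus (none); mem=20
  op10 P2: load  L0 → S/S/S on L0; bus BusRd; mem=80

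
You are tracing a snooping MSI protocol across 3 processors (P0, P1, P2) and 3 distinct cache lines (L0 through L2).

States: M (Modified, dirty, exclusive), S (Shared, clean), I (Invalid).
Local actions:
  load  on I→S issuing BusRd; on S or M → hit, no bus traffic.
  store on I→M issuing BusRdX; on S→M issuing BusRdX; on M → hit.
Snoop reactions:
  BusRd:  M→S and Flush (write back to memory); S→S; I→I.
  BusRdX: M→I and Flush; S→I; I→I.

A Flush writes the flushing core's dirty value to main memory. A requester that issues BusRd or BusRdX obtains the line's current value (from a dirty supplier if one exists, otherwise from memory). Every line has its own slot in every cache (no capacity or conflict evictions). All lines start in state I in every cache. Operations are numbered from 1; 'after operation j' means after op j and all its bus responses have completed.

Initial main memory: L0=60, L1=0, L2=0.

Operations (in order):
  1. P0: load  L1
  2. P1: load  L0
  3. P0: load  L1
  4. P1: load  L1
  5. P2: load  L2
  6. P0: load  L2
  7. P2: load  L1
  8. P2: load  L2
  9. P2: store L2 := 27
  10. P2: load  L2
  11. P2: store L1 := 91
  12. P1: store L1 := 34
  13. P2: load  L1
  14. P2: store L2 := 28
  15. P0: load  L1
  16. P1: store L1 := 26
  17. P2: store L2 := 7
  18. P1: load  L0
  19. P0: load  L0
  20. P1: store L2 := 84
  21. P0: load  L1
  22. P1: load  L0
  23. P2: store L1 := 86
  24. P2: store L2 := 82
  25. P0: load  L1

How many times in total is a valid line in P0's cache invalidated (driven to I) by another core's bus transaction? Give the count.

invalidations = 4

[1] P0: load  L1 | P0:S(0), P1:I, P2:I | bus: BusRd
[2] P1: load  L0 | P0:I, P1:S(60), P2:I | bus: BusRd
[3] P0: load  L1 | P0:S(0), P1:I, P2:I | bus: none
[4] P1: load  L1 | P0:S(0), P1:S(0), P2:I | bus: BusRd
[5] P2: load  L2 | P0:I, P1:I, P2:S(0) | bus: BusRd
[6] P0: load  L2 | P0:S(0), P1:I, P2:S(0) | bus: BusRd
[7] P2: load  L1 | P0:S(0), P1:S(0), P2:S(0) | bus: BusRd
[8] P2: load  L2 | P0:S(0), P1:I, P2:S(0) | bus: none
[9] P2: store L2 := 27 | P0:I, P1:I, P2:M(27) | bus: BusRdX
[10] P2: load  L2 | P0:I, P1:I, P2:M(27) | bus: none
[11] P2: store L1 := 91 | P0:I, P1:I, P2:M(91) | bus: BusRdX
[12] P1: store L1 := 34 | P0:I, P1:M(34), P2:I | bus: BusRdX,Flush
[13] P2: load  L1 | P0:I, P1:S(34), P2:S(34) | bus: BusRd,Flush
[14] P2: store L2 := 28 | P0:I, P1:I, P2:M(28) | bus: none
[15] P0: load  L1 | P0:S(34), P1:S(34), P2:S(34) | bus: BusRd
[16] P1: store L1 := 26 | P0:I, P1:M(26), P2:I | bus: BusRdX
[17] P2: store L2 := 7 | P0:I, P1:I, P2:M(7) | bus: none
[18] P1: load  L0 | P0:I, P1:S(60), P2:I | bus: none
[19] P0: load  L0 | P0:S(60), P1:S(60), P2:I | bus: BusRd
[20] P1: store L2 := 84 | P0:I, P1:M(84), P2:I | bus: BusRdX,Flush
[21] P0: load  L1 | P0:S(26), P1:S(26), P2:I | bus: BusRd,Flush
[22] P1: load  L0 | P0:S(60), P1:S(60), P2:I | bus: none
[23] P2: store L1 := 86 | P0:I, P1:I, P2:M(86) | bus: BusRdX
[24] P2: store L2 := 82 | P0:I, P1:I, P2:M(82) | bus: BusRdX,Flush
[25] P0: load  L1 | P0:S(86), P1:I, P2:S(86) | bus: BusRd,Flush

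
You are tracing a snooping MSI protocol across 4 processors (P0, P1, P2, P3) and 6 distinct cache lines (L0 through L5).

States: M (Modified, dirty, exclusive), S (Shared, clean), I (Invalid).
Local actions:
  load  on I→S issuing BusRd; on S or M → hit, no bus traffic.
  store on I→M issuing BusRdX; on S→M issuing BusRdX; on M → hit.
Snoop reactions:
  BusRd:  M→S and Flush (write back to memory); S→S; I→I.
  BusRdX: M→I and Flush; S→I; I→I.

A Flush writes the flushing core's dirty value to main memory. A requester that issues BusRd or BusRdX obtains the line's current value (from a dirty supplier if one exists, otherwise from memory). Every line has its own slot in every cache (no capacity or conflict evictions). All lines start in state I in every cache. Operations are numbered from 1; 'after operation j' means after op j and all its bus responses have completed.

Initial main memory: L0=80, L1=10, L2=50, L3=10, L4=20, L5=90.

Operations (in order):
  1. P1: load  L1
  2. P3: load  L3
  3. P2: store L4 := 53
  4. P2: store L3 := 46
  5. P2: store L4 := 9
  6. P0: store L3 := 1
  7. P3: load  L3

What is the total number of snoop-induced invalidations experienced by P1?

step 1: P1: load  L1  ⟶  ISII  (L1)  txn=BusRd  M[L1]=10
step 2: P3: load  L3  ⟶  IIIS  (L3)  txn=BusRd  M[L3]=10
step 3: P2: store L4 := 53  ⟶  IIMI  (L4)  txn=BusRdX  M[L4]=20
step 4: P2: store L3 := 46  ⟶  IIMI  (L3)  txn=BusRdX  M[L3]=10
step 5: P2: store L4 := 9  ⟶  IIMI  (L4)  txn=∅  M[L4]=20
step 6: P0: store L3 := 1  ⟶  MIII  (L3)  txn=BusRdX+Flush  M[L3]=46
step 7: P3: load  L3  ⟶  SIIS  (L3)  txn=BusRd+Flush  M[L3]=1

invalidations = 0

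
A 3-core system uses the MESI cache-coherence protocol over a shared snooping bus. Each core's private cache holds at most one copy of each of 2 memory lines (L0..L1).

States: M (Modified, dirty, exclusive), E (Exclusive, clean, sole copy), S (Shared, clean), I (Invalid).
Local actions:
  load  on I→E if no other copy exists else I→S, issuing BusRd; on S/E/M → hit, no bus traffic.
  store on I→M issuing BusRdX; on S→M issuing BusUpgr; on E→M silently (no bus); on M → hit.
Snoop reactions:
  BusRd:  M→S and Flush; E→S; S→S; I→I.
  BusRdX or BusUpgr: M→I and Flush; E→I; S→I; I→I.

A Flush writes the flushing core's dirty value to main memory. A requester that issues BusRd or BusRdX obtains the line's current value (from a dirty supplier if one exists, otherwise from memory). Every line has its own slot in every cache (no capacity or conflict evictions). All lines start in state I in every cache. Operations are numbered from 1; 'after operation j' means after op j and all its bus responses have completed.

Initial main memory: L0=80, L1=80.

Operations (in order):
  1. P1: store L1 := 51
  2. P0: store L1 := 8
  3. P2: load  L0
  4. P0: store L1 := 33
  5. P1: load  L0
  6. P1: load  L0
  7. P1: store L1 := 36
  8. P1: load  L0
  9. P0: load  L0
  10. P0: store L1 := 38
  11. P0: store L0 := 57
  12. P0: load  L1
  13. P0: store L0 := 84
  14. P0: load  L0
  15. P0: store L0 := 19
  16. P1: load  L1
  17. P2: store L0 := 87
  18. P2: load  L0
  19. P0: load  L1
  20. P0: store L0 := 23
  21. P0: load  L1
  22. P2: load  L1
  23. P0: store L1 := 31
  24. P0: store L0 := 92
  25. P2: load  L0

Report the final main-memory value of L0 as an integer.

[1] P1: store L1 := 51 | P0:I, P1:M(51), P2:I | bus: BusRdX
[2] P0: store L1 := 8 | P0:M(8), P1:I, P2:I | bus: BusRdX,Flush
[3] P2: load  L0 | P0:I, P1:I, P2:E(80) | bus: BusRd
[4] P0: store L1 := 33 | P0:M(33), P1:I, P2:I | bus: none
[5] P1: load  L0 | P0:I, P1:S(80), P2:S(80) | bus: BusRd
[6] P1: load  L0 | P0:I, P1:S(80), P2:S(80) | bus: none
[7] P1: store L1 := 36 | P0:I, P1:M(36), P2:I | bus: BusRdX,Flush
[8] P1: load  L0 | P0:I, P1:S(80), P2:S(80) | bus: none
[9] P0: load  L0 | P0:S(80), P1:S(80), P2:S(80) | bus: BusRd
[10] P0: store L1 := 38 | P0:M(38), P1:I, P2:I | bus: BusRdX,Flush
[11] P0: store L0 := 57 | P0:M(57), P1:I, P2:I | bus: BusUpgr
[12] P0: load  L1 | P0:M(38), P1:I, P2:I | bus: none
[13] P0: store L0 := 84 | P0:M(84), P1:I, P2:I | bus: none
[14] P0: load  L0 | P0:M(84), P1:I, P2:I | bus: none
[15] P0: store L0 := 19 | P0:M(19), P1:I, P2:I | bus: none
[16] P1: load  L1 | P0:S(38), P1:S(38), P2:I | bus: BusRd,Flush
[17] P2: store L0 := 87 | P0:I, P1:I, P2:M(87) | bus: BusRdX,Flush
[18] P2: load  L0 | P0:I, P1:I, P2:M(87) | bus: none
[19] P0: load  L1 | P0:S(38), P1:S(38), P2:I | bus: none
[20] P0: store L0 := 23 | P0:M(23), P1:I, P2:I | bus: BusRdX,Flush
[21] P0: load  L1 | P0:S(38), P1:S(38), P2:I | bus: none
[22] P2: load  L1 | P0:S(38), P1:S(38), P2:S(38) | bus: BusRd
[23] P0: store L1 := 31 | P0:M(31), P1:I, P2:I | bus: BusUpgr
[24] P0: store L0 := 92 | P0:M(92), P1:I, P2:I | bus: none
[25] P2: load  L0 | P0:S(92), P1:I, P2:S(92) | bus: BusRd,Flush

memory[L0] = 92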